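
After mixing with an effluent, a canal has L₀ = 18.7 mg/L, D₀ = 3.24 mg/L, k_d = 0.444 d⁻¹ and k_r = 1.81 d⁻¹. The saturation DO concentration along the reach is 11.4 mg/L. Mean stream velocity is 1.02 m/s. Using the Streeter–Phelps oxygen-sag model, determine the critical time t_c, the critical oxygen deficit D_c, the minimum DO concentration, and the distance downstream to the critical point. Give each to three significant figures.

t_c ≈ 0.471 d; D_c ≈ 3.72 mg/L; min DO ≈ 7.68 mg/L; x_c ≈ 41.5 km

With k_r/k_d = 4.077 and 1 − D₀(k_r−k_d)/(k_d L₀) = 0.4669,
t_c = ln(4.077 × 0.4669) / (1.81 − 0.444) = ln(1.904) / 1.366 = 0.6437/1.366 = 0.4712 d.
L(t_c) = L₀ e^(−k_d t_c) = 18.7 × 0.8112 = 15.17 mg/L, and at the critical point k_r D_c = k_d L, so D_c = (0.444/1.81) × 15.17 = 3.721 mg/L.
Minimum DO = C_s − D_c = 11.4 − 3.721 = 7.679 mg/L.
x_c = v t_c = 1.02 m/s × 0.4712 d × 86400 s/d = 41530 m ≈ 41.5 km.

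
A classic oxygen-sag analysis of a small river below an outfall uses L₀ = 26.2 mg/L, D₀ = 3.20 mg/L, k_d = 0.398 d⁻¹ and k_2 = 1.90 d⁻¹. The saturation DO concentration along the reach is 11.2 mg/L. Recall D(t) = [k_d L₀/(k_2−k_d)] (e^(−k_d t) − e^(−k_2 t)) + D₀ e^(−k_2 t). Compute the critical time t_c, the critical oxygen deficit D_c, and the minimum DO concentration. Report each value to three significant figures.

t_c ≈ 0.629 d; D_c ≈ 4.27 mg/L; min DO ≈ 6.93 mg/L

With k_2/k_d = 4.774 and 1 − D₀(k_2−k_d)/(k_d L₀) = 0.5391,
t_c = ln(4.774 × 0.5391) / (1.90 − 0.398) = ln(2.573) / 1.502 = 0.9452/1.502 = 0.6293 d.
L(t_c) = L₀ e^(−k_d t_c) = 26.2 × 0.7784 = 20.39 mg/L, and at the critical point k_2 D_c = k_d L, so D_c = (0.398/1.90) × 20.39 = 4.272 mg/L.
Minimum DO = C_s − D_c = 11.2 − 4.272 = 6.928 mg/L.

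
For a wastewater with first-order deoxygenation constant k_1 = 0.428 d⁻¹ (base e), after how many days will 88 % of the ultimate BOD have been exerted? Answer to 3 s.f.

y/L₀ = 1 − e^(−k_1 t) = 0.88 ⇒ e^(−k_1 t) = 0.120
t = −ln(0.120) / 0.428 = 2.120 / 0.428 = 4.954 d.

t ≈ 4.95 d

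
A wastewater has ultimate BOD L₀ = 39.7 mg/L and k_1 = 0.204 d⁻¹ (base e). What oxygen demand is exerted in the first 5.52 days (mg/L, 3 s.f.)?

y ≈ 26.8 mg/L

y_t = L₀(1 − e^(−k_1 t)) = 39.7 × (1 − e^(−0.204×5.52))
= 39.7 × (1 − 0.3243) = 39.7 × 0.6757 = 26.83 mg/L.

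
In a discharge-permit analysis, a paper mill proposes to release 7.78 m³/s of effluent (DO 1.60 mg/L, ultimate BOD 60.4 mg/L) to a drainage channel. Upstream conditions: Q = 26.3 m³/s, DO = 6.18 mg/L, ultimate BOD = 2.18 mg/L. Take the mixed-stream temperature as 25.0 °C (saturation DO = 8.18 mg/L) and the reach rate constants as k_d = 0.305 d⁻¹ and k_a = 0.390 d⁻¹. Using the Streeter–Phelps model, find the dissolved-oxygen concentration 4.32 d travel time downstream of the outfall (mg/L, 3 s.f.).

DO ≈ 3.05 mg/L

Mixed DO = (26.3×6.18 + 7.78×1.60)/(26.3+7.78) = 175.0/34.08 = 5.134 mg/L.
Mixed L₀ = (26.3×2.18 + 7.78×60.4)/(34.08) = 527.2/34.08 = 15.47 mg/L.
Initial deficit D₀ = C_s − DO₀ = 8.18 − 5.134 = 3.046 mg/L.
D(4.32) = [0.305×15.47/(0.390−0.305)](e^(−0.305×4.32) − e^(−0.390×4.32)) + 3.046 e^(−0.390×4.32)
= 55.51 × (0.2678 − 0.1855) + 3.046 × 0.1855 = 5.133 mg/L.
DO = 8.18 − 5.133 = 3.047 mg/L.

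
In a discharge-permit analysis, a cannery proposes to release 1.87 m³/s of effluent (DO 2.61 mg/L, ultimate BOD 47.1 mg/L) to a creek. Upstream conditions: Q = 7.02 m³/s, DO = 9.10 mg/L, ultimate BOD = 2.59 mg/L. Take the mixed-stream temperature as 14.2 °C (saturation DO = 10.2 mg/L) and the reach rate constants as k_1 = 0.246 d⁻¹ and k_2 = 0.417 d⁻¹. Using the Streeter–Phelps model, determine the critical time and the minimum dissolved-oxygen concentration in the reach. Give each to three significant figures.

Mixed DO = (7.02×9.10 + 1.87×2.61)/(7.02+1.87) = 68.76/8.890 = 7.735 mg/L.
Mixed L₀ = (7.02×2.59 + 1.87×47.1)/(8.890) = 106.3/8.890 = 11.95 mg/L.
Initial deficit D₀ = C_s − DO₀ = 10.2 − 7.735 = 2.465 mg/L.
t_c = (1/0.1710) ln[(0.417/0.246)(1 − 2.465×0.1710/(0.246×11.95))] = 5.848 × ln(1.452) = 2.181 d.
D_c = (0.246/0.417) × 11.95 × e^(−0.246×2.181) = 0.5899 × 11.95 × 0.5847 = 4.123 mg/L.
Minimum DO = 10.2 − 4.123 = 6.077 mg/L.

t_c ≈ 2.18 d; minimum DO ≈ 6.08 mg/L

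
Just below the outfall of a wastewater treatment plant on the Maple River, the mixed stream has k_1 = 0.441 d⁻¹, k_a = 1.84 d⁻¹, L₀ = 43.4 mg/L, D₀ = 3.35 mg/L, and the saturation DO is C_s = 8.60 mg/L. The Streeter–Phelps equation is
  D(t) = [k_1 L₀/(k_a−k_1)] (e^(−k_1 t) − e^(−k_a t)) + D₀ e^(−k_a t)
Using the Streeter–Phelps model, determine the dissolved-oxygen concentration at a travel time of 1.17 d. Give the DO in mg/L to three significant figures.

DO ≈ 1.63 mg/L

k_1 L₀/(k_a−k_1) = 0.441×43.4/(1.84−0.441) = 19.14/1.399 = 13.68 mg/L.
e^(−k_1 t) = e^(−0.441×1.170) = 0.5969; e^(−k_a t) = e^(−1.84×1.170) = 0.1162.
D = 13.68 × (0.5969 − 0.1162) + 3.35 × 0.1162 = 6.577 + 0.3891 = 6.966 mg/L.
DO = C_s − D = 8.60 − 6.966 = 1.634 mg/L.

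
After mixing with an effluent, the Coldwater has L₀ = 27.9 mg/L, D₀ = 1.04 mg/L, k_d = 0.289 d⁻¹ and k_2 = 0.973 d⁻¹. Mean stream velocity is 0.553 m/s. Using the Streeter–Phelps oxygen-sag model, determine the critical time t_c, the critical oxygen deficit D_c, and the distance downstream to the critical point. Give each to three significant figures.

t_c ≈ 1.64 d; D_c ≈ 5.16 mg/L; x_c ≈ 78.3 km

t_c = [1/(k_2−k_d)] ln[(k_2/k_d)(1 − D₀(k_2−k_d)/(k_d L₀))]
= [1/(0.973−0.289)] ln[(0.973/0.289)(1 − 1.04×0.6840/(0.289×27.9))]
= (1/0.6840) ln[3.367 × 0.9118] = 1.462 × ln(3.070) = 1.462 × 1.122 = 1.640 d.
L(t_c) = L₀ e^(−k_d t_c) = 27.9 × 0.6226 = 17.37 mg/L, and at the critical point k_2 D_c = k_d L, so D_c = (0.289/0.973) × 17.37 = 5.159 mg/L.
x_c = v t_c = 0.553 m/s × 1.640 d × 86400 s/d = 78350 m ≈ 78.3 km.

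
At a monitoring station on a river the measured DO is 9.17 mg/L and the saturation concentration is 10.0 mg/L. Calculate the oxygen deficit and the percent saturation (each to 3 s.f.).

D = C_s − C = 10.0 − 9.17 = 0.830 mg/L.
% saturation = 9.17/10.0 × 100 = 91.7 %.

D ≈ 0.830 mg/L; 91.7 % saturation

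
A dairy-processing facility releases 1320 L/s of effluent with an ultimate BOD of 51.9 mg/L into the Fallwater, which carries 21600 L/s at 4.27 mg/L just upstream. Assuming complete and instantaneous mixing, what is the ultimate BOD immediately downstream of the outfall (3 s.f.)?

Flow-weighted mixing: C = (Q_r C_r + Q_w C_w)/(Q_r + Q_w)
= (21600×4.27 + 1320×51.9)/(21600 + 1320) = 160700/22920 = 7.013 mg/L.

7.01 mg/L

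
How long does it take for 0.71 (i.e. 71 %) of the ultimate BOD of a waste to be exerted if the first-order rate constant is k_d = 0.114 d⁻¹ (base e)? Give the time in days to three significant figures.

y/L₀ = 1 − e^(−k_d t) = 0.71 ⇒ e^(−k_d t) = 0.290
t = −ln(0.290) / 0.114 = 1.238 / 0.114 = 10.86 d.

t ≈ 10.9 d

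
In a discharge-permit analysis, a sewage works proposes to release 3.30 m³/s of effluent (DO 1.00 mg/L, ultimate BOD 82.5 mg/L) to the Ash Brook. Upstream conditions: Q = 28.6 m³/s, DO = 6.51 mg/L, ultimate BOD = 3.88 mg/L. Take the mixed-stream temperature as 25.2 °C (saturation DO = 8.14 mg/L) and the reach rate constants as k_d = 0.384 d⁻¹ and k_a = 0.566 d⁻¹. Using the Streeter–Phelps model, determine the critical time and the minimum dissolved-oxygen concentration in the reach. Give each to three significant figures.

Mixed DO = (28.6×6.51 + 3.30×1.00)/(28.6+3.30) = 189.5/31.90 = 5.940 mg/L.
Mixed L₀ = (28.6×3.88 + 3.30×82.5)/(31.90) = 383.2/31.90 = 12.01 mg/L.
Initial deficit D₀ = C_s − DO₀ = 8.14 − 5.940 = 2.200 mg/L.
t_c = (1/0.1820) ln[(0.566/0.384)(1 − 2.200×0.1820/(0.384×12.01))] = 5.495 × ln(1.346) = 1.633 d.
D_c = (0.384/0.566) × 12.01 × e^(−0.384×1.633) = 0.6784 × 12.01 × 0.5342 = 4.354 mg/L.
Minimum DO = 8.14 − 4.354 = 3.786 mg/L.

t_c ≈ 1.63 d; minimum DO ≈ 3.79 mg/L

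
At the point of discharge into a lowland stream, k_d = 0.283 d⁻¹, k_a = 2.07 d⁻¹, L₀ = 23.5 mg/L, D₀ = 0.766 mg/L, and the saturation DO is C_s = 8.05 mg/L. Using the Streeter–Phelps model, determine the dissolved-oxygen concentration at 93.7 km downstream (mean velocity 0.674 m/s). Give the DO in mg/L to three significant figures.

Travel time t = x/v = 93.7 km / (0.674 m/s) = 93700 m / 0.674 m/s = 139000 s = 1.609 d.
k_d L₀/(k_a−k_d) = 0.283×23.5/(2.07−0.283) = 6.650/1.787 = 3.722 mg/L.
e^(−k_d t) = e^(−0.283×1.609) = 0.6342; e^(−k_a t) = e^(−2.07×1.609) = 0.03577.
D = 3.722 × (0.6342 − 0.03577) + 0.766 × 0.03577 = 2.227 + 0.02740 = 2.255 mg/L.
DO = C_s − D = 8.05 − 2.255 = 5.795 mg/L.

DO ≈ 5.80 mg/L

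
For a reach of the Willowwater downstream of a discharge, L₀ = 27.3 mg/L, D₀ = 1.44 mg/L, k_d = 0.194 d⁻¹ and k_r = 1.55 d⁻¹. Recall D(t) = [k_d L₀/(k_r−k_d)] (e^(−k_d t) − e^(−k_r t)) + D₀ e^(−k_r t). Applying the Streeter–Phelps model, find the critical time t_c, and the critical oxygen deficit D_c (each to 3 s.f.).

t_c ≈ 1.19 d; D_c ≈ 2.71 mg/L

t_c = [1/(k_r−k_d)] ln[(k_r/k_d)(1 − D₀(k_r−k_d)/(k_d L₀))]
= [1/(1.55−0.194)] ln[(1.55/0.194)(1 − 1.44×1.356/(0.194×27.3))]
= (1/1.356) ln[7.990 × 0.6313] = 0.7375 × ln(5.044) = 0.7375 × 1.618 = 1.193 d.
L(t_c) = L₀ e^(−k_d t_c) = 27.3 × 0.7933 = 21.66 mg/L, and at the critical point k_r D_c = k_d L, so D_c = (0.194/1.55) × 21.66 = 2.711 mg/L.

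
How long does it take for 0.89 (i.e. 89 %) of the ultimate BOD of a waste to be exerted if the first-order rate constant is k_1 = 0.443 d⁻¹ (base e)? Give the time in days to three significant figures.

t ≈ 4.98 d

y/L₀ = 1 − e^(−k_1 t) = 0.89 ⇒ e^(−k_1 t) = 0.110
t = −ln(0.110) / 0.443 = 2.207 / 0.443 = 4.983 d.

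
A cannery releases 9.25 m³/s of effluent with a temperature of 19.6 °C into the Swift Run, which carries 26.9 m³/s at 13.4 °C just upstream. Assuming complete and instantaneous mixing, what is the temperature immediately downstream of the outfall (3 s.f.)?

15.0 °C

Flow-weighted mixing: C = (Q_r C_r + Q_w C_w)/(Q_r + Q_w)
= (26.9×13.4 + 9.25×19.6)/(26.9 + 9.25) = 541.8/36.15 = 14.99 °C.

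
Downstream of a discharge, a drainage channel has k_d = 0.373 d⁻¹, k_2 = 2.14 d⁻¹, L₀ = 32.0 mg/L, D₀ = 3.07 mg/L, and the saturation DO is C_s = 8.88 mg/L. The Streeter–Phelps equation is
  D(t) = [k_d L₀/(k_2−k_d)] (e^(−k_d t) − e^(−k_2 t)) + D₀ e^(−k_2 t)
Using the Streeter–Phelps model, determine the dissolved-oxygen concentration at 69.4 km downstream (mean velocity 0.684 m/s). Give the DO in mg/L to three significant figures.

DO ≈ 4.82 mg/L

Travel time t = x/v = 69.4 km / (0.684 m/s) = 69400 m / 0.684 m/s = 101500 s = 1.174 d.
k_d L₀/(k_2−k_d) = 0.373×32.0/(2.14−0.373) = 11.94/1.767 = 6.755 mg/L.
e^(−k_d t) = e^(−0.373×1.174) = 0.6453; e^(−k_2 t) = e^(−2.14×1.174) = 0.08102.
D = 6.755 × (0.6453 − 0.08102) + 3.07 × 0.08102 = 3.812 + 0.2487 = 4.060 mg/L.
DO = C_s − D = 8.88 − 4.060 = 4.820 mg/L.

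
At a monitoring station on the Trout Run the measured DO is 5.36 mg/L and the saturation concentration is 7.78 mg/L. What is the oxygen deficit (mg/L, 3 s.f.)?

D ≈ 2.42 mg/L

D = C_s − C = 7.78 − 5.36 = 2.42 mg/L.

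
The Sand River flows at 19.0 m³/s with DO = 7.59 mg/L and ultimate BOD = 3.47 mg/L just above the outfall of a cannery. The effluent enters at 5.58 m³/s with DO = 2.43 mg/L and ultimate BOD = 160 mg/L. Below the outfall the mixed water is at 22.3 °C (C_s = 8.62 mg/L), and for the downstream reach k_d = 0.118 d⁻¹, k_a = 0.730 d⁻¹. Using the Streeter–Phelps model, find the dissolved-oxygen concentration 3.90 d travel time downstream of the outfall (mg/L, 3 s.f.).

Mixed DO = (19.0×7.59 + 5.58×2.43)/(19.0+5.58) = 157.8/24.58 = 6.419 mg/L.
Mixed L₀ = (19.0×3.47 + 5.58×160)/(24.58) = 958.7/24.58 = 39.00 mg/L.
Initial deficit D₀ = C_s − DO₀ = 8.62 − 6.419 = 2.201 mg/L.
D(3.90) = [0.118×39.00/(0.730−0.118)](e^(−0.118×3.90) − e^(−0.730×3.90)) + 2.201 e^(−0.730×3.90)
= 7.520 × (0.6312 − 0.05802) + 2.201 × 0.05802 = 4.438 mg/L.
DO = 8.62 − 4.438 = 4.182 mg/L.

DO ≈ 4.18 mg/L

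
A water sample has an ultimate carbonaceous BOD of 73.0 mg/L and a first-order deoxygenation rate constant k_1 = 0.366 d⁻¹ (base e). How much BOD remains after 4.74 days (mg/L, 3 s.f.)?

L_t = L₀ e^(−k_1 t) = 73.0 × e^(−0.366×4.74) = 73.0 × 0.1764 = 12.88 mg/L.

L ≈ 12.9 mg/L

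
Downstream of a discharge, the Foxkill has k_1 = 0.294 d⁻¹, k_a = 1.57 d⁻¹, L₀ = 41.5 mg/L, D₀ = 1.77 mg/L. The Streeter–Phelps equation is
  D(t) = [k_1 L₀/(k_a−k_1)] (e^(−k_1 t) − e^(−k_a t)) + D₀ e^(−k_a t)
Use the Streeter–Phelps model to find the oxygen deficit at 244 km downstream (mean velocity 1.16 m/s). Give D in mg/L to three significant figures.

Travel time t = x/v = 244 km / (1.16 m/s) = 244000 m / 1.16 m/s = 210300 s = 2.435 d.
k_1 L₀/(k_a−k_1) = 0.294×41.5/(1.57−0.294) = 12.20/1.276 = 9.562 mg/L.
e^(−k_1 t) = e^(−0.294×2.435) = 0.4888; e^(−k_a t) = e^(−1.57×2.435) = 0.02188.
D = 9.562 × (0.4888 − 0.02188) + 1.77 × 0.02188 = 4.465 + 0.03873 = 4.504 mg/L.

D ≈ 4.50 mg/L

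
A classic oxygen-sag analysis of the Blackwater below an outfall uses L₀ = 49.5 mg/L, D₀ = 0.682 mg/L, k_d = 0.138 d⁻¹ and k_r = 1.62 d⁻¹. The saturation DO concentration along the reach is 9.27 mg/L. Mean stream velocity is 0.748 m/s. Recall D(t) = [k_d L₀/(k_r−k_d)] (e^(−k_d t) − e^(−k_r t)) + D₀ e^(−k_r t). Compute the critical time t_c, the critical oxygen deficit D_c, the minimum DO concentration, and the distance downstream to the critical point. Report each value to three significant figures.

At the critical point dD/dt = 0, so k_d L₀ e^(−k_d t) = k_r D. Substituting D(t) from the Streeter–Phelps equation and solving for t gives
t_c = ln[(k_r/k_d)(1 − D₀(k_r−k_d)/(k_d L₀))] / (k_r−k_d).
Here k_r−k_d = 1.482 d⁻¹ and 1 − D₀(k_r−k_d)/(k_d L₀) = 1 − 0.682×1.482/(0.138×49.5) = 0.8520, so
t_c = ln(11.74 × 0.8520) / 1.482 = 2.303 / 1.482 = 1.554 d.
L(t_c) = L₀ e^(−k_d t_c) = 49.5 × 0.8070 = 39.95 mg/L, and at the critical point k_r D_c = k_d L, so D_c = (0.138/1.62) × 39.95 = 3.403 mg/L.
Minimum DO = C_s − D_c = 9.27 − 3.403 = 5.867 mg/L.
x_c = v t_c = 0.748 m/s × 1.554 d × 86400 s/d = 100400 m ≈ 100 km.

t_c ≈ 1.55 d; D_c ≈ 3.40 mg/L; min DO ≈ 5.87 mg/L; x_c ≈ 100 km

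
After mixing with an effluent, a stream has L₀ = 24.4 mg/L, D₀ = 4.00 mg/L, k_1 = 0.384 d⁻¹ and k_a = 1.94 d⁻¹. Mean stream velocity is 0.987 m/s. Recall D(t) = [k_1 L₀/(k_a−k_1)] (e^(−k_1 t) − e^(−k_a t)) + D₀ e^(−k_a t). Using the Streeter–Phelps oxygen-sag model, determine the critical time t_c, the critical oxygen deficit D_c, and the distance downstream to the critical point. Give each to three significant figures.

t_c = [1/(k_a−k_1)] ln[(k_a/k_1)(1 − D₀(k_a−k_1)/(k_1 L₀))]
= [1/(1.94−0.384)] ln[(1.94/0.384)(1 − 4.00×1.556/(0.384×24.4))]
= (1/1.556) ln[5.052 × 0.3357] = 0.6427 × ln(1.696) = 0.6427 × 0.5283 = 0.3395 d.
D_c = (k_1/k_a) L₀ e^(−k_1 t_c) = (0.384/1.94) × 24.4 × e^(−0.384×0.3395) = 0.1979 × 24.4 × 0.8778 = 4.239 mg/L.
x_c = v t_c = 0.987 m/s × 0.3395 d × 86400 s/d = 28960 m ≈ 29.0 km.

t_c ≈ 0.340 d; D_c ≈ 4.24 mg/L; x_c ≈ 29.0 km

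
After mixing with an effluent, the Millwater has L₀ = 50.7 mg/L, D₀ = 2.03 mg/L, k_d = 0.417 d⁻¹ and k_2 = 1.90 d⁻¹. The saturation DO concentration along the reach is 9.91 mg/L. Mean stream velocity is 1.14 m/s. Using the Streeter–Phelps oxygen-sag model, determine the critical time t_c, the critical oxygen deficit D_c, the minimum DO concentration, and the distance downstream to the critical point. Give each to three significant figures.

With k_2/k_d = 4.556 and 1 − D₀(k_2−k_d)/(k_d L₀) = 0.8576,
t_c = ln(4.556 × 0.8576) / (1.90 − 0.417) = ln(3.908) / 1.483 = 1.363/1.483 = 0.9190 d.
D_c = (k_d/k_2) L₀ e^(−k_d t_c) = (0.417/1.90) × 50.7 × e^(−0.417×0.9190) = 0.2195 × 50.7 × 0.6817 = 7.585 mg/L.
Minimum DO = C_s − D_c = 9.91 − 7.585 = 2.325 mg/L.
x_c = v t_c = 1.14 m/s × 0.9190 d × 86400 s/d = 90520 m ≈ 90.5 km.

t_c ≈ 0.919 d; D_c ≈ 7.58 mg/L; min DO ≈ 2.33 mg/L; x_c ≈ 90.5 km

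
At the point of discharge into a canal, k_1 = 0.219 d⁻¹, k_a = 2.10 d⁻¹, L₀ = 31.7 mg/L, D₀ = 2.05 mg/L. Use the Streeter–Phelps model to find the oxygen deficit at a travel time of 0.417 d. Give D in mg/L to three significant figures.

D ≈ 2.69 mg/L

k_1 L₀/(k_a−k_1) = 0.219×31.7/(2.10−0.219) = 6.942/1.881 = 3.691 mg/L.
e^(−k_1 t) = e^(−0.219×0.4170) = 0.9127; e^(−k_a t) = e^(−2.10×0.4170) = 0.4166.
D = 3.691 × (0.9127 − 0.4166) + 2.05 × 0.4166 = 1.831 + 0.8540 = 2.685 mg/L.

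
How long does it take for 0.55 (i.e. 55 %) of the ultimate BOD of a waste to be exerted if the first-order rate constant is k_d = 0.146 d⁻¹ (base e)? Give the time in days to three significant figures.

t ≈ 5.47 d

y/L₀ = 1 − e^(−k_d t) = 0.55 ⇒ e^(−k_d t) = 0.450
t = −ln(0.450) / 0.146 = 0.7985 / 0.146 = 5.469 d.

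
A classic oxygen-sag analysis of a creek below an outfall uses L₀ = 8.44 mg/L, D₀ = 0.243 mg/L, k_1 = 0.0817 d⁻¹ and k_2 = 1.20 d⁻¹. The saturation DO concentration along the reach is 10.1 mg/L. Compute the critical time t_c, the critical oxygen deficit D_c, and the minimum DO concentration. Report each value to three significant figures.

t_c ≈ 1.95 d; D_c ≈ 0.490 mg/L; min DO ≈ 9.61 mg/L

With k_2/k_1 = 14.69 and 1 − D₀(k_2−k_1)/(k_1 L₀) = 0.6059,
t_c = ln(14.69 × 0.6059) / (1.20 − 0.0817) = ln(8.899) / 1.118 = 2.186/1.118 = 1.955 d.
D_c = (k_1/k_2) L₀ e^(−k_1 t_c) = (0.0817/1.20) × 8.44 × e^(−0.0817×1.955) = 0.06808 × 8.44 × 0.8524 = 0.4898 mg/L.
Minimum DO = C_s − D_c = 10.1 − 0.4898 = 9.610 mg/L.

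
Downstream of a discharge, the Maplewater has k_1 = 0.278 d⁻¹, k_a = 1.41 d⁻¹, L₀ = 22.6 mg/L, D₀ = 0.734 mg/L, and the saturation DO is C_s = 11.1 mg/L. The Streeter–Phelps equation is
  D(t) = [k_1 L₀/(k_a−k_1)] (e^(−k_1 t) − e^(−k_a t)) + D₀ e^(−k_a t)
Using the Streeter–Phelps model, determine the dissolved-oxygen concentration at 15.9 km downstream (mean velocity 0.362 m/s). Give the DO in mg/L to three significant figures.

DO ≈ 8.63 mg/L

Travel time t = x/v = 15.9 km / (0.362 m/s) = 15900 m / 0.362 m/s = 43920 s = 0.5084 d.
k_1 L₀/(k_a−k_1) = 0.278×22.6/(1.41−0.278) = 6.283/1.132 = 5.550 mg/L.
e^(−k_1 t) = e^(−0.278×0.5084) = 0.8682; e^(−k_a t) = e^(−1.41×0.5084) = 0.4883.
D = 5.550 × (0.8682 − 0.4883) + 0.734 × 0.4883 = 2.108 + 0.3584 = 2.467 mg/L.
DO = C_s − D = 11.1 − 2.467 = 8.633 mg/L.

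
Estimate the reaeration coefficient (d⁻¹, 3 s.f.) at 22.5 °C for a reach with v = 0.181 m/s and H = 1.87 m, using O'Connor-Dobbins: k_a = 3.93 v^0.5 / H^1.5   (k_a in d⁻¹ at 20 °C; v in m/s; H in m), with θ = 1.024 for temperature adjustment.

k_a ≈ 0.694 d⁻¹

k_a(20) = 3.93 × 0.181^0.5 / 1.87^1.5 = 3.93 × 0.4254 / 2.557 = 0.6538 d⁻¹.
k_a(22.5) = 0.6538 × 1.024^(22.5−20) = 0.6538 × 1.061 = 0.6938 d⁻¹.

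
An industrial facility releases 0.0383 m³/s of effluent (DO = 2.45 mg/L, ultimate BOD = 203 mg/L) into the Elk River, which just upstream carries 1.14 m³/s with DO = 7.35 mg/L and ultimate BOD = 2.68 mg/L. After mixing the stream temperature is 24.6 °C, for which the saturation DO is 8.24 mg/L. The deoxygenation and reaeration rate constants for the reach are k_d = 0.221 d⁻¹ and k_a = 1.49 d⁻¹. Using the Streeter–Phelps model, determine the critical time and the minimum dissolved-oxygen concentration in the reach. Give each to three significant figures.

t_c ≈ 0.664 d; minimum DO ≈ 7.06 mg/L

Mixed DO = (1.14×7.35 + 0.0383×2.45)/(1.14+0.0383) = 8.473/1.178 = 7.191 mg/L.
Mixed L₀ = (1.14×2.68 + 0.0383×203)/(1.178) = 10.83/1.178 = 9.191 mg/L.
Initial deficit D₀ = C_s − DO₀ = 8.24 − 7.191 = 1.049 mg/L.
t_c = (1/1.269) ln[(1.49/0.221)(1 − 1.049×1.269/(0.221×9.191))] = 0.7880 × ln(2.323) = 0.6640 d.
D_c = (0.221/1.49) × 9.191 × e^(−0.221×0.6640) = 0.1483 × 9.191 × 0.8635 = 1.177 mg/L.
Minimum DO = 8.24 − 1.177 = 7.063 mg/L.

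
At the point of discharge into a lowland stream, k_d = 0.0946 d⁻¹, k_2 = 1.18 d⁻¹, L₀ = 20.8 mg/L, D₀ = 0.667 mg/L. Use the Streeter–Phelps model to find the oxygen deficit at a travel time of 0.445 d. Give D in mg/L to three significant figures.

D ≈ 1.06 mg/L

k_d L₀/(k_2−k_d) = 0.0946×20.8/(1.18−0.0946) = 1.968/1.085 = 1.813 mg/L.
e^(−k_d t) = e^(−0.0946×0.4450) = 0.9588; e^(−k_2 t) = e^(−1.18×0.4450) = 0.5915.
D = 1.813 × (0.9588 − 0.5915) + 0.667 × 0.5915 = 0.6658 + 0.3945 = 1.060 mg/L.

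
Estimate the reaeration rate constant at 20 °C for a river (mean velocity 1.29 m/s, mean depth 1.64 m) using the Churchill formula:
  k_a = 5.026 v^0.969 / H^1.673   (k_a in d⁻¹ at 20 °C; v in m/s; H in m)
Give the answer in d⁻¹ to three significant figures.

k_a ≈ 2.81 d⁻¹

k_a = 5.026 × 1.29^0.969 / 1.64^1.673 = 5.026 × 1.280 / 2.288 = 2.812 d⁻¹.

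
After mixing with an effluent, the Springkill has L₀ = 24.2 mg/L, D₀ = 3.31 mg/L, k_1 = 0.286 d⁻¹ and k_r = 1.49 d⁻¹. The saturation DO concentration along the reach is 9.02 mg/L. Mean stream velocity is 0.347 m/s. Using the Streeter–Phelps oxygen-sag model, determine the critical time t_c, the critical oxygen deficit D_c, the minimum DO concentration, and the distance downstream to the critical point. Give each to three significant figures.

With k_r/k_1 = 5.210 and 1 − D₀(k_r−k_1)/(k_1 L₀) = 0.4242,
t_c = ln(5.210 × 0.4242) / (1.49 − 0.286) = ln(2.210) / 1.204 = 0.7930/1.204 = 0.6586 d.
D_c = (k_1/k_r) L₀ e^(−k_1 t_c) = (0.286/1.49) × 24.2 × e^(−0.286×0.6586) = 0.1919 × 24.2 × 0.8283 = 3.848 mg/L.
Minimum DO = C_s − D_c = 9.02 − 3.848 = 5.172 mg/L.
x_c = v t_c = 0.347 m/s × 0.6586 d × 86400 s/d = 19750 m ≈ 19.7 km.

t_c ≈ 0.659 d; D_c ≈ 3.85 mg/L; min DO ≈ 5.17 mg/L; x_c ≈ 19.7 km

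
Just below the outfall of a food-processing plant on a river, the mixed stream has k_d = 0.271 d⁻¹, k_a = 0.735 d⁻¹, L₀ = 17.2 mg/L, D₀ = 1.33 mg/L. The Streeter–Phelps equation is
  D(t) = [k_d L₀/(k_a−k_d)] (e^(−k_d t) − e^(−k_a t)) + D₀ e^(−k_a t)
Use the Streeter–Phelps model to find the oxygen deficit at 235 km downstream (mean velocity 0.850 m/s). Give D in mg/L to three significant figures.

D ≈ 3.39 mg/L

Travel time t = x/v = 235 km / (0.850 m/s) = 235000 m / 0.850 m/s = 276500 s = 3.200 d.
k_d L₀/(k_a−k_d) = 0.271×17.2/(0.735−0.271) = 4.661/0.4640 = 10.05 mg/L.
e^(−k_d t) = e^(−0.271×3.200) = 0.4201; e^(−k_a t) = e^(−0.735×3.200) = 0.09519.
D = 10.05 × (0.4201 − 0.09519) + 1.33 × 0.09519 = 3.264 + 0.1266 = 3.391 mg/L.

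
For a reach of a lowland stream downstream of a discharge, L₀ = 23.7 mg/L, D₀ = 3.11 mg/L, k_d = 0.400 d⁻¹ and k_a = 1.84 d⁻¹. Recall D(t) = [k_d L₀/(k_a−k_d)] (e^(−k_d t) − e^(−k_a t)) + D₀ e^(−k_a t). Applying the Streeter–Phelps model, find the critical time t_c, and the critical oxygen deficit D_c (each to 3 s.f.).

At the critical point dD/dt = 0, so k_d L₀ e^(−k_d t) = k_a D. Substituting D(t) from the Streeter–Phelps equation and solving for t gives
t_c = ln[(k_a/k_d)(1 − D₀(k_a−k_d)/(k_d L₀))] / (k_a−k_d).
Here k_a−k_d = 1.440 d⁻¹ and 1 − D₀(k_a−k_d)/(k_d L₀) = 1 − 3.11×1.440/(0.400×23.7) = 0.5276, so
t_c = ln(4.600 × 0.5276) / 1.440 = 0.8866 / 1.440 = 0.6157 d.
L(t_c) = L₀ e^(−k_d t_c) = 23.7 × 0.7817 = 18.53 mg/L, and at the critical point k_a D_c = k_d L, so D_c = (0.400/1.84) × 18.53 = 4.027 mg/L.

t_c ≈ 0.616 d; D_c ≈ 4.03 mg/L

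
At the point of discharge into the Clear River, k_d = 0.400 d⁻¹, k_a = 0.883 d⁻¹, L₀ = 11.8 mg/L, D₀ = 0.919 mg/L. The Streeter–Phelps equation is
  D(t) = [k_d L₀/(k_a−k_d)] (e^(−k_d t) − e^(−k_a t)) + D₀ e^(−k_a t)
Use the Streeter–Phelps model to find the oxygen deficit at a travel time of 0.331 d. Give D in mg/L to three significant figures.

k_d L₀/(k_a−k_d) = 0.400×11.8/(0.883−0.400) = 4.720/0.4830 = 9.772 mg/L.
e^(−k_d t) = e^(−0.400×0.3310) = 0.8760; e^(−k_a t) = e^(−0.883×0.3310) = 0.7466.
D = 9.772 × (0.8760 − 0.7466) + 0.919 × 0.7466 = 1.265 + 0.6861 = 1.951 mg/L.

D ≈ 1.95 mg/L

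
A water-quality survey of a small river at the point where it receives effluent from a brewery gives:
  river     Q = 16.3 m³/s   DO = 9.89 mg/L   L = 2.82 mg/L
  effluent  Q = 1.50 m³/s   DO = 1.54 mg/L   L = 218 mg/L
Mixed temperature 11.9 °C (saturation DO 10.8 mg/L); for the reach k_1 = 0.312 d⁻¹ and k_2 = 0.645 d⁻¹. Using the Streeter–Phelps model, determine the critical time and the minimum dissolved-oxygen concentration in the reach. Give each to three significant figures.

t_c ≈ 1.92 d; minimum DO ≈ 5.24 mg/L

Mixed DO = (16.3×9.89 + 1.50×1.54)/(16.3+1.50) = 163.5/17.80 = 9.186 mg/L.
Mixed L₀ = (16.3×2.82 + 1.50×218)/(17.80) = 373.0/17.80 = 20.95 mg/L.
Initial deficit D₀ = C_s − DO₀ = 10.8 − 9.186 = 1.614 mg/L.
t_c = (1/0.3330) ln[(0.645/0.312)(1 − 1.614×0.3330/(0.312×20.95))] = 3.003 × ln(1.897) = 1.923 d.
D_c = (0.312/0.645) × 20.95 × e^(−0.312×1.923) = 0.4837 × 20.95 × 0.5488 = 5.562 mg/L.
Minimum DO = 10.8 − 5.562 = 5.238 mg/L.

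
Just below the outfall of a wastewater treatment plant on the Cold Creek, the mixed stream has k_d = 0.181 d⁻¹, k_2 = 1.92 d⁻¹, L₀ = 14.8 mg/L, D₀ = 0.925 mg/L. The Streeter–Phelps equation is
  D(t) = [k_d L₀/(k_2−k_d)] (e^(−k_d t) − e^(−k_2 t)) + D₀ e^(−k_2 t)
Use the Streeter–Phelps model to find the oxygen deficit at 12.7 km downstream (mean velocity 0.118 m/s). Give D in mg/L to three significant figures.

D ≈ 1.17 mg/L

Travel time t = x/v = 12.7 km / (0.118 m/s) = 12700 m / 0.118 m/s = 107600 s = 1.246 d.
k_d L₀/(k_2−k_d) = 0.181×14.8/(1.92−0.181) = 2.679/1.739 = 1.540 mg/L.
e^(−k_d t) = e^(−0.181×1.246) = 0.7981; e^(−k_2 t) = e^(−1.92×1.246) = 0.09147.
D = 1.540 × (0.7981 − 0.09147) + 0.925 × 0.09147 = 1.089 + 0.08461 = 1.173 mg/L.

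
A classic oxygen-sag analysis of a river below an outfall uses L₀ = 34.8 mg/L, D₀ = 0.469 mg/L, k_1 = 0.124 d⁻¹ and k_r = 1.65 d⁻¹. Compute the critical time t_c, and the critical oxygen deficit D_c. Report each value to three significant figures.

With k_r/k_1 = 13.31 and 1 − D₀(k_r−k_1)/(k_1 L₀) = 0.8341,
t_c = ln(13.31 × 0.8341) / (1.65 − 0.124) = ln(11.10) / 1.526 = 2.407/1.526 = 1.577 d.
D_c = (k_1/k_r) L₀ e^(−k_1 t_c) = (0.124/1.65) × 34.8 × e^(−0.124×1.577) = 0.07515 × 34.8 × 0.8224 = 2.151 mg/L.

t_c ≈ 1.58 d; D_c ≈ 2.15 mg/L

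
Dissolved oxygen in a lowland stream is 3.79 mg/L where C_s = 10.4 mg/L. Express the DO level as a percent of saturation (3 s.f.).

% saturation = C/C_s × 100 = 3.79/10.4 × 100 = 36.4 %.

36.4 % saturation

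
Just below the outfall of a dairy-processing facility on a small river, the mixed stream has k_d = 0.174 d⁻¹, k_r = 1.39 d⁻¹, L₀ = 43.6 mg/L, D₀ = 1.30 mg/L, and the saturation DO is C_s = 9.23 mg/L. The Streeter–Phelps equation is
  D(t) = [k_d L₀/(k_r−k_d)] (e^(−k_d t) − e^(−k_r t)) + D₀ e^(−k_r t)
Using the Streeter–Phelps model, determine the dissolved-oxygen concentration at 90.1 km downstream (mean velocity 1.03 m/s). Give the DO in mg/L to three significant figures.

Travel time t = x/v = 90.1 km / (1.03 m/s) = 90100 m / 1.03 m/s = 87480 s = 1.012 d.
k_d L₀/(k_r−k_d) = 0.174×43.6/(1.39−0.174) = 7.586/1.216 = 6.239 mg/L.
e^(−k_d t) = e^(−0.174×1.012) = 0.8385; e^(−k_r t) = e^(−1.39×1.012) = 0.2448.
D = 6.239 × (0.8385 − 0.2448) + 1.30 × 0.2448 = 3.704 + 0.3182 = 4.022 mg/L.
DO = C_s − D = 9.23 − 4.022 = 5.208 mg/L.

DO ≈ 5.21 mg/L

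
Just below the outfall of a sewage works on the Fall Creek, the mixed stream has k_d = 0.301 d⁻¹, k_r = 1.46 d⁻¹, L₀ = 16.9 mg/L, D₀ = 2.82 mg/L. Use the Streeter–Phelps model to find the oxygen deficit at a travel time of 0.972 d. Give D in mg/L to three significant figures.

D ≈ 2.90 mg/L

k_d L₀/(k_r−k_d) = 0.301×16.9/(1.46−0.301) = 5.087/1.159 = 4.389 mg/L.
e^(−k_d t) = e^(−0.301×0.9720) = 0.7463; e^(−k_r t) = e^(−1.46×0.9720) = 0.2419.
D = 4.389 × (0.7463 − 0.2419) + 2.82 × 0.2419 = 2.214 + 0.6822 = 2.896 mg/L.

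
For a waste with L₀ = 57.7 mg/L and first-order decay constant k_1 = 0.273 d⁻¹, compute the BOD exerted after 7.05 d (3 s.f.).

y_t = L₀(1 − e^(−k_1 t)) = 57.7 × (1 − e^(−0.273×7.05))
= 57.7 × (1 − 0.1459) = 57.7 × 0.8541 = 49.28 mg/L.

y ≈ 49.3 mg/L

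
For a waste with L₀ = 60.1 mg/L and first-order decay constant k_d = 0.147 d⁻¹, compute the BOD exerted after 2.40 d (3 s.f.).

y ≈ 17.9 mg/L

y_t = L₀(1 − e^(−k_d t)) = 60.1 × (1 − e^(−0.147×2.40))
= 60.1 × (1 − 0.7027) = 60.1 × 0.2973 = 17.87 mg/L.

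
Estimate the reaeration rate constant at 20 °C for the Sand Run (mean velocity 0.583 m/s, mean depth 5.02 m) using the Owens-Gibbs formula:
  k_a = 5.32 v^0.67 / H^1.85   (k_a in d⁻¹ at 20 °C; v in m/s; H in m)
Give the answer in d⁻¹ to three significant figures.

k_a = 5.32 × 0.583^0.67 / 5.02^1.85 = 5.32 × 0.6966 / 19.78 = 0.1873 d⁻¹.

k_a ≈ 0.187 d⁻¹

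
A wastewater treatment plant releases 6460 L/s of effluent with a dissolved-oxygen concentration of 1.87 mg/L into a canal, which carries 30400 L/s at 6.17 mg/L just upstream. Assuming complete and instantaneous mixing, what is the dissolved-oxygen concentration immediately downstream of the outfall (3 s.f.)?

5.42 mg/L

Flow-weighted mixing: C = (Q_r C_r + Q_w C_w)/(Q_r + Q_w)
= (30400×6.17 + 6460×1.87)/(30400 + 6460) = 199600/36860 = 5.416 mg/L.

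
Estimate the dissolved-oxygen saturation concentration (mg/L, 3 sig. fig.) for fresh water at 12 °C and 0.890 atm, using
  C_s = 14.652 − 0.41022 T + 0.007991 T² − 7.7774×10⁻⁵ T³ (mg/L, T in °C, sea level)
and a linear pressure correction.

At sea level: C_s = 14.652 − 0.41022×12 + 0.007991×12² − 7.7774×10⁻⁵×12³ = 10.75 mg/L.
Pressure correction: C_s' = 10.75 × 0.890 = 9.564 mg/L.

C_s ≈ 9.56 mg/L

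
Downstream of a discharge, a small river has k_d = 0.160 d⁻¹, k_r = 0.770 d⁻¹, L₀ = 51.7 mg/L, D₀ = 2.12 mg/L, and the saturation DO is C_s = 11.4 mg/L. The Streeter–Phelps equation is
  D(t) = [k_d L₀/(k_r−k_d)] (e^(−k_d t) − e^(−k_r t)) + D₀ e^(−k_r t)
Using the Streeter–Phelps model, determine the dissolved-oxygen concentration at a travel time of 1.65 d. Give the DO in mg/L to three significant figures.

DO ≈ 4.20 mg/L

k_d L₀/(k_r−k_d) = 0.160×51.7/(0.770−0.160) = 8.272/0.6100 = 13.56 mg/L.
e^(−k_d t) = e^(−0.160×1.650) = 0.7680; e^(−k_r t) = e^(−0.770×1.650) = 0.2807.
D = 13.56 × (0.7680 − 0.2807) + 2.12 × 0.2807 = 6.608 + 0.5951 = 7.203 mg/L.
DO = C_s − D = 11.4 − 7.203 = 4.197 mg/L.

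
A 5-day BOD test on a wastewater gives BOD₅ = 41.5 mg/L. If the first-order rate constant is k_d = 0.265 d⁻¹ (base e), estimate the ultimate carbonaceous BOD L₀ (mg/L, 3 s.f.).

BOD₅ = L₀(1 − e^(−5k_d)) ⇒ L₀ = BOD₅ / (1 − e^(−5×0.265))
= 41.5 / (1 − 0.2658) = 41.5 / 0.7342 = 56.52 mg/L.

L₀ ≈ 56.5 mg/L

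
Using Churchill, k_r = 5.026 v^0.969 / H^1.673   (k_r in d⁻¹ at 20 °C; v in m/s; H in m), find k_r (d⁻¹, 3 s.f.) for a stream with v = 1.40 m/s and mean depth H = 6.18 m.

k_r ≈ 0.331 d⁻¹

k_r = 5.026 × 1.40^0.969 / 6.18^1.673 = 5.026 × 1.385 / 21.05 = 0.3307 d⁻¹.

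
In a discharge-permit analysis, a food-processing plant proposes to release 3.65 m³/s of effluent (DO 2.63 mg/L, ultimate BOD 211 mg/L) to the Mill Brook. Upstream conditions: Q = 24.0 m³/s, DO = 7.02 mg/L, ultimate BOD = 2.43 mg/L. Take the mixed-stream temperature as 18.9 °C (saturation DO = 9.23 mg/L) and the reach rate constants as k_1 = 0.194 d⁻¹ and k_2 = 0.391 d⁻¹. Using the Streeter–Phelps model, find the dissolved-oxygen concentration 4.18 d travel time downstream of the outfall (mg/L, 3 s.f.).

Mixed DO = (24.0×7.02 + 3.65×2.63)/(24.0+3.65) = 178.1/27.65 = 6.440 mg/L.
Mixed L₀ = (24.0×2.43 + 3.65×211)/(27.65) = 828.5/27.65 = 29.96 mg/L.
Initial deficit D₀ = C_s − DO₀ = 9.23 − 6.440 = 2.790 mg/L.
D(4.18) = [0.194×29.96/(0.391−0.194)](e^(−0.194×4.18) − e^(−0.391×4.18)) + 2.790 e^(−0.391×4.18)
= 29.51 × (0.4444 − 0.1951) + 2.790 × 0.1951 = 7.902 mg/L.
DO = 9.23 − 7.902 = 1.328 mg/L.

DO ≈ 1.33 mg/L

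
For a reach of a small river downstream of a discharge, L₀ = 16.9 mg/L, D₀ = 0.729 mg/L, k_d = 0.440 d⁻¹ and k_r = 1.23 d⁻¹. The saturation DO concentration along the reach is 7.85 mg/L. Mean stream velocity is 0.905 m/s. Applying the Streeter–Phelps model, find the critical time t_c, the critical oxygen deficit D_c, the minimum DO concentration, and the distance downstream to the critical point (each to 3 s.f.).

t_c = [1/(k_r−k_d)] ln[(k_r/k_d)(1 − D₀(k_r−k_d)/(k_d L₀))]
= [1/(1.23−0.440)] ln[(1.23/0.440)(1 − 0.729×0.7900/(0.440×16.9))]
= (1/0.7900) ln[2.795 × 0.9226] = 1.266 × ln(2.579) = 1.266 × 0.9474 = 1.199 d.
L(t_c) = L₀ e^(−k_d t_c) = 16.9 × 0.5900 = 9.971 mg/L, and at the critical point k_r D_c = k_d L, so D_c = (0.440/1.23) × 9.971 = 3.567 mg/L.
Minimum DO = C_s − D_c = 7.85 − 3.567 = 4.283 mg/L.
x_c = v t_c = 0.905 m/s × 1.199 d × 86400 s/d = 93770 m ≈ 93.8 km.

t_c ≈ 1.20 d; D_c ≈ 3.57 mg/L; min DO ≈ 4.28 mg/L; x_c ≈ 93.8 km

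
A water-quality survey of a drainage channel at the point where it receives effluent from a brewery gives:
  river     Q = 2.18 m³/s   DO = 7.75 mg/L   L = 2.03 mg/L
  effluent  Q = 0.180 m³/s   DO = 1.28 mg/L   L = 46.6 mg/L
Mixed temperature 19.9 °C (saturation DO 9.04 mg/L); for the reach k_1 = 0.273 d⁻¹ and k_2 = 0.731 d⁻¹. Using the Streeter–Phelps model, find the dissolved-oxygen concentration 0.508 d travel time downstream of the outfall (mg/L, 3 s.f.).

Mixed DO = (2.18×7.75 + 0.180×1.28)/(2.18+0.180) = 17.13/2.360 = 7.257 mg/L.
Mixed L₀ = (2.18×2.03 + 0.180×46.6)/(2.360) = 12.81/2.360 = 5.429 mg/L.
Initial deficit D₀ = C_s − DO₀ = 9.04 − 7.257 = 1.783 mg/L.
D(0.508) = [0.273×5.429/(0.731−0.273)](e^(−0.273×0.508) − e^(−0.731×0.508)) + 1.783 e^(−0.731×0.508)
= 3.236 × (0.8705 − 0.6898) + 1.783 × 0.6898 = 1.815 mg/L.
DO = 9.04 − 1.815 = 7.225 mg/L.

DO ≈ 7.22 mg/L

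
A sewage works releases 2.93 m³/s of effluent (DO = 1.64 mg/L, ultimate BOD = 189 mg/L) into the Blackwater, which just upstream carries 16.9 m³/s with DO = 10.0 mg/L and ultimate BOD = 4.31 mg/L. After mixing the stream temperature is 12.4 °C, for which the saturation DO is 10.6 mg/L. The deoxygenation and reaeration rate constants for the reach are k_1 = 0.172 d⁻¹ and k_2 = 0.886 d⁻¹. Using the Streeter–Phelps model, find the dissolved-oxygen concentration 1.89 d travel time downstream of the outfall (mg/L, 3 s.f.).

DO ≈ 6.18 mg/L

Mixed DO = (16.9×10.0 + 2.93×1.64)/(16.9+2.93) = 173.8/19.83 = 8.765 mg/L.
Mixed L₀ = (16.9×4.31 + 2.93×189)/(19.83) = 626.6/19.83 = 31.60 mg/L.
Initial deficit D₀ = C_s − DO₀ = 10.6 − 8.765 = 1.835 mg/L.
D(1.89) = [0.172×31.60/(0.886−0.172)](e^(−0.172×1.89) − e^(−0.886×1.89)) + 1.835 e^(−0.886×1.89)
= 7.612 × (0.7225 − 0.1874) + 1.835 × 0.1874 = 4.417 mg/L.
DO = 10.6 − 4.417 = 6.183 mg/L.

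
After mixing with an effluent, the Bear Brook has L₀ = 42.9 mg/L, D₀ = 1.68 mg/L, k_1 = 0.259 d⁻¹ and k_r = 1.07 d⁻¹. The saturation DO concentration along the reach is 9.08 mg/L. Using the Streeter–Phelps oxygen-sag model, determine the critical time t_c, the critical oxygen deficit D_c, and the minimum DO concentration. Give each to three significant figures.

At the critical point dD/dt = 0, so k_1 L₀ e^(−k_1 t) = k_r D. Substituting D(t) from the Streeter–Phelps equation and solving for t gives
t_c = ln[(k_r/k_1)(1 − D₀(k_r−k_1)/(k_1 L₀))] / (k_r−k_1).
Here k_r−k_1 = 0.8110 d⁻¹ and 1 − D₀(k_r−k_1)/(k_1 L₀) = 1 − 1.68×0.8110/(0.259×42.9) = 0.8774, so
t_c = ln(4.131 × 0.8774) / 0.8110 = 1.288 / 0.8110 = 1.588 d.
D_c = (k_1/k_r) L₀ e^(−k_1 t_c) = (0.259/1.07) × 42.9 × e^(−0.259×1.588) = 0.2421 × 42.9 × 0.6628 = 6.883 mg/L.
Minimum DO = C_s − D_c = 9.08 − 6.883 = 2.197 mg/L.

t_c ≈ 1.59 d; D_c ≈ 6.88 mg/L; min DO ≈ 2.20 mg/L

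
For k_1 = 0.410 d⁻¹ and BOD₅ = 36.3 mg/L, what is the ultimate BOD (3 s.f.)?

BOD₅ = L₀(1 − e^(−5k_1)) ⇒ L₀ = BOD₅ / (1 − e^(−5×0.410))
= 36.3 / (1 − 0.1287) = 36.3 / 0.8713 = 41.66 mg/L.

L₀ ≈ 41.7 mg/L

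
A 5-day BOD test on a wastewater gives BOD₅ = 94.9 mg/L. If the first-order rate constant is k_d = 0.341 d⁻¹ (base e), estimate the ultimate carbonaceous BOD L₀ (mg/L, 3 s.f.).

L₀ ≈ 116 mg/L

BOD₅ = L₀(1 − e^(−5k_d)) ⇒ L₀ = BOD₅ / (1 − e^(−5×0.341))
= 94.9 / (1 − 0.1818) = 94.9 / 0.8182 = 116.0 mg/L.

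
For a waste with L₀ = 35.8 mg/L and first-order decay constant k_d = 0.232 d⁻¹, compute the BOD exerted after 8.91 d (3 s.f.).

y ≈ 31.3 mg/L

y_t = L₀(1 − e^(−k_d t)) = 35.8 × (1 − e^(−0.232×8.91))
= 35.8 × (1 − 0.1265) = 35.8 × 0.8735 = 31.27 mg/L.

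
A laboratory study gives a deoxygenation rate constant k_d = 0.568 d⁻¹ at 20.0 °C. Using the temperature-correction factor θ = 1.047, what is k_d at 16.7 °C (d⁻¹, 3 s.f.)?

k_d(T₂) = k_d(T₁) · θ^(T₂−T₁) = 0.568 × 1.047^(16.7−20.0)
= 0.568 × 1.047^-3.30 = 0.568 × 0.8594 = 0.4881 d⁻¹.

k_d ≈ 0.488 d⁻¹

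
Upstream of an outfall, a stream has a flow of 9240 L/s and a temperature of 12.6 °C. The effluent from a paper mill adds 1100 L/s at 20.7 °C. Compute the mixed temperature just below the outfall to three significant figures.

Flow-weighted mixing: C = (Q_r C_r + Q_w C_w)/(Q_r + Q_w)
= (9240×12.6 + 1100×20.7)/(9240 + 1100) = 139200/10340 = 13.46 °C.

13.5 °C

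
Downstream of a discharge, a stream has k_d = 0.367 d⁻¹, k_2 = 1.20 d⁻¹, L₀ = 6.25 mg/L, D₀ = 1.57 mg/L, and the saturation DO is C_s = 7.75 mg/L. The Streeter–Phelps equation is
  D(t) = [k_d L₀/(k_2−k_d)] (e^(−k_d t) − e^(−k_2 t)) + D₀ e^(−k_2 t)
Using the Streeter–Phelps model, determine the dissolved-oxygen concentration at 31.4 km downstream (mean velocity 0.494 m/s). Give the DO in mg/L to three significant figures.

Travel time t = x/v = 31.4 km / (0.494 m/s) = 31400 m / 0.494 m/s = 63560 s = 0.7357 d.
k_d L₀/(k_2−k_d) = 0.367×6.25/(1.20−0.367) = 2.294/0.8330 = 2.754 mg/L.
e^(−k_d t) = e^(−0.367×0.7357) = 0.7634; e^(−k_2 t) = e^(−1.20×0.7357) = 0.4136.
D = 2.754 × (0.7634 − 0.4136) + 1.57 × 0.4136 = 0.9631 + 0.6494 = 1.612 mg/L.
DO = C_s − D = 7.75 − 1.612 = 6.138 mg/L.

DO ≈ 6.14 mg/L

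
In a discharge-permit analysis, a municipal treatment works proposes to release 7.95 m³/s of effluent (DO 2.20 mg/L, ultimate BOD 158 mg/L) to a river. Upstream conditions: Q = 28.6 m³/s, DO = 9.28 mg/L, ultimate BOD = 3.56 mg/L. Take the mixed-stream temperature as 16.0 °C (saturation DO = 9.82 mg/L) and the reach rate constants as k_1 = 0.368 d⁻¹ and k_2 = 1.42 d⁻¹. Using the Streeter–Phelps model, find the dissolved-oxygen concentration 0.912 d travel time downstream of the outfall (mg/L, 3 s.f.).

DO ≈ 3.52 mg/L

Mixed DO = (28.6×9.28 + 7.95×2.20)/(28.6+7.95) = 282.9/36.55 = 7.740 mg/L.
Mixed L₀ = (28.6×3.56 + 7.95×158)/(36.55) = 1358/36.55 = 37.15 mg/L.
Initial deficit D₀ = C_s − DO₀ = 9.82 − 7.740 = 2.080 mg/L.
D(0.912) = [0.368×37.15/(1.42−0.368)](e^(−0.368×0.912) − e^(−1.42×0.912)) + 2.080 e^(−1.42×0.912)
= 13.00 × (0.7149 − 0.2739) + 2.080 × 0.2739 = 6.301 mg/L.
DO = 9.82 − 6.301 = 3.519 mg/L.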